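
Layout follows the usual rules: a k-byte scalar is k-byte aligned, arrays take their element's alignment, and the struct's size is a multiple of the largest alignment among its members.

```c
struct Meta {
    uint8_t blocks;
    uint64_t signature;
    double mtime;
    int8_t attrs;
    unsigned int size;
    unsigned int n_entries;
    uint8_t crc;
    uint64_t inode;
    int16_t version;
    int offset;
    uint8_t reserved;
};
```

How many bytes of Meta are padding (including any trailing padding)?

22

@0: blocks [1B, align 1] → 1
+7 pad (align 8)
@8: signature [8B, align 8] → 16
@16: mtime [8B, align 8] → 24
@24: attrs [1B, align 1] → 25
+3 pad (align 4)
@28: size [4B, align 4] → 32
@32: n_entries [4B, align 4] → 36
@36: crc [1B, align 1] → 37
+3 pad (align 8)
@40: inode [8B, align 8] → 48
@48: version [2B, align 2] → 50
+2 pad (align 4)
@52: offset [4B, align 4] → 56
@56: reserved [1B, align 1] → 57
+7 tail pad (align 8)
size 64, align 8
data bytes 42, size 64 → padding 22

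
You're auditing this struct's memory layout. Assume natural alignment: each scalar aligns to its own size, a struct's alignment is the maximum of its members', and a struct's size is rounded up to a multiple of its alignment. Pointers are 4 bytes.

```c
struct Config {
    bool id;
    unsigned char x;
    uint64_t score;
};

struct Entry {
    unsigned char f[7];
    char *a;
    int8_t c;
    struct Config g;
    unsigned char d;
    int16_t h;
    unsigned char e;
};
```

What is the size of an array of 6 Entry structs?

240

Config: @0: id [1B, align 1] → 1; @1: x [1B, align 1] → 2; +6 pad (align 8); @8: score [8B, align 8] → 16; size 16, align 8
@0: f [7B, align 1] → 7
+1 pad (align 4)
@8: a [4B, align 4] → 12
@12: c [1B, align 1] → 13
+3 pad (align 8)
@16: g [16B, align 8] → 32
@32: d [1B, align 1] → 33
+1 pad (align 2)
@34: h [2B, align 2] → 36
@36: e [1B, align 1] → 37
+3 tail pad (align 8)
size 40, align 8
array of 6: 6 × 40 = 240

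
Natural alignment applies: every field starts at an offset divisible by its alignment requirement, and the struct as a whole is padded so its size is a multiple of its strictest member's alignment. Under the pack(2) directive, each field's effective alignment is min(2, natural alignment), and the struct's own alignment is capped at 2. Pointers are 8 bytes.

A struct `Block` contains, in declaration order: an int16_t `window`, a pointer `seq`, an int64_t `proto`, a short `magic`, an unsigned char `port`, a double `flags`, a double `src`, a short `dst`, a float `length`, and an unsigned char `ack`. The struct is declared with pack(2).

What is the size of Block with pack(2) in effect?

46

@0: window [2B, align 2] → 2
@2: seq [8B, align 2] → 10
@10: proto [8B, align 2] → 18
@18: magic [2B, align 2] → 20
@20: port [1B, align 1] → 21
+1 pad (align 2)
@22: flags [8B, align 2] → 30
@30: src [8B, align 2] → 38
@38: dst [2B, align 2] → 40
@40: length [4B, align 2] → 44
@44: ack [1B, align 1] → 45
+1 tail pad (align 2)
size 46, align 2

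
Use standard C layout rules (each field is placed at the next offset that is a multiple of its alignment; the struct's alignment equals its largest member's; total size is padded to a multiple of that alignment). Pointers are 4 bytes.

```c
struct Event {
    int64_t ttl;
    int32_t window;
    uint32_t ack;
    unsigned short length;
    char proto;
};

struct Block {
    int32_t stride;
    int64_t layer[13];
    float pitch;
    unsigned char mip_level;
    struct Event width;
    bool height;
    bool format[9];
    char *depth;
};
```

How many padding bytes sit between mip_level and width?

3

Event: 0..8  ttl  (8B, 8-aligned); 8..12  window  (4B, 4-aligned); 12..16  ack  (4B, 4-aligned); 16..18  length  (2B, 2-aligned); 18..19  proto  (1B, 1-aligned); 19..24  -- tail padding (5B); sizeof = 24, alignof = 8
0..4  stride  (4B, 4-aligned)
4..8  -- padding (4B)
8..112  layer  (104B, 8-aligned)
112..116  pitch  (4B, 4-aligned)
116..117  mip_level  (1B, 1-aligned)
117..120  -- padding (3B)
120..144  width  (24B, 8-aligned)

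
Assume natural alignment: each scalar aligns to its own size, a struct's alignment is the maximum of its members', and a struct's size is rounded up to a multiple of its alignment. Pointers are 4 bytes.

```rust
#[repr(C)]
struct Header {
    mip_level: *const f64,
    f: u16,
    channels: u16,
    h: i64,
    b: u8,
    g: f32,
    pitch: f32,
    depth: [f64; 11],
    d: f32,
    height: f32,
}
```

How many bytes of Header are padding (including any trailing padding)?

mip_level at 0 (size 4, align 4) → ends 4
f at 4 (size 2, align 2) → ends 6
channels at 6 (size 2, align 2) → ends 8
h at 8 (size 8, align 8) → ends 16
b at 16 (size 1, align 1) → ends 17
pad 3 to align 4 for g
g at 20 (size 4, align 4) → ends 24
pitch at 24 (size 4, align 4) → ends 28
pad 4 to align 8 for depth
depth at 32 (size 88, align 8) → ends 120
d at 120 (size 4, align 4) → ends 124
height at 124 (size 4, align 4) → ends 128
total 128 bytes, alignment 8
data bytes 121, size 128 → padding 7

7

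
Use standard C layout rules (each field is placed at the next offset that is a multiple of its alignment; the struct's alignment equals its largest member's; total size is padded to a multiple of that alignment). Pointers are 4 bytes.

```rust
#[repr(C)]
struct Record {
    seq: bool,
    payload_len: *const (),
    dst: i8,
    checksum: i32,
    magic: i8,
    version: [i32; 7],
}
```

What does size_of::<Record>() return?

48 bytes

0..1  seq  (1B, 1-aligned)
1..4  -- padding (3B)
4..8  payload_len  (4B, 4-aligned)
8..9  dst  (1B, 1-aligned)
9..12  -- padding (3B)
12..16  checksum  (4B, 4-aligned)
16..17  magic  (1B, 1-aligned)
17..20  -- padding (3B)
20..48  version  (28B, 4-aligned)
sizeof = 48, alignof = 4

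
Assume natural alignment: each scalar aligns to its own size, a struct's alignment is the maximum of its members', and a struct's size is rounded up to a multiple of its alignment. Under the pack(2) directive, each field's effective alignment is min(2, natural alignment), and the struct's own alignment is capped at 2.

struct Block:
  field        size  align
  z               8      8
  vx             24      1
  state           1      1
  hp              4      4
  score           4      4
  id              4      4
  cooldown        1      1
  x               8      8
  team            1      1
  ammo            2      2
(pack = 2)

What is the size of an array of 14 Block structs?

840

0..8  z  (8B, 2-aligned)
8..32  vx  (24B, 1-aligned)
32..33  state  (1B, 1-aligned)
33..34  -- padding (1B)
34..38  hp  (4B, 2-aligned)
38..42  score  (4B, 2-aligned)
42..46  id  (4B, 2-aligned)
46..47  cooldown  (1B, 1-aligned)
47..48  -- padding (1B)
48..56  x  (8B, 2-aligned)
56..57  team  (1B, 1-aligned)
57..58  -- padding (1B)
58..60  ammo  (2B, 2-aligned)
sizeof = 60, alignof = 2
array of 14: 14 × 60 = 840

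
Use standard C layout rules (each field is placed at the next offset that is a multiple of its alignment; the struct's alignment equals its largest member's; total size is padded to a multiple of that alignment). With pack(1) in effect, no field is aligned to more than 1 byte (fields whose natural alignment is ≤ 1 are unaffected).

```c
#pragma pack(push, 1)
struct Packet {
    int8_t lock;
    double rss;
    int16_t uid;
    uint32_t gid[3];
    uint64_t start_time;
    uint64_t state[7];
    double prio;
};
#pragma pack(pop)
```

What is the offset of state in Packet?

@0: lock [1B, align 1] → 1
@1: rss [8B, align 1] → 9
@9: uid [2B, align 1] → 11
@11: gid [12B, align 1] → 23
@23: start_time [8B, align 1] → 31
@31: state [56B, align 1] → 87

31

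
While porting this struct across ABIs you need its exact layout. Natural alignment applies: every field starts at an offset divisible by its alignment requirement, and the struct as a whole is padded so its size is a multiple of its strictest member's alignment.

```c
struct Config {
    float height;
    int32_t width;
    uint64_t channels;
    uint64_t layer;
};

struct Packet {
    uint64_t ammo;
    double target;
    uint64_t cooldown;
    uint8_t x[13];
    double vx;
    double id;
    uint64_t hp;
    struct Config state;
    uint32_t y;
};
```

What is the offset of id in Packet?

Config: height at 0 (size 4, align 4) → ends 4; width at 4 (size 4, align 4) → ends 8; channels at 8 (size 8, align 8) → ends 16; layer at 16 (size 8, align 8) → ends 24; total 24 bytes, alignment 8
ammo at 0 (size 8, align 8) → ends 8
target at 8 (size 8, align 8) → ends 16
cooldown at 16 (size 8, align 8) → ends 24
x at 24 (size 13, align 1) → ends 37
pad 3 to align 8 for vx
vx at 40 (size 8, align 8) → ends 48
id at 48 (size 8, align 8) → ends 56

48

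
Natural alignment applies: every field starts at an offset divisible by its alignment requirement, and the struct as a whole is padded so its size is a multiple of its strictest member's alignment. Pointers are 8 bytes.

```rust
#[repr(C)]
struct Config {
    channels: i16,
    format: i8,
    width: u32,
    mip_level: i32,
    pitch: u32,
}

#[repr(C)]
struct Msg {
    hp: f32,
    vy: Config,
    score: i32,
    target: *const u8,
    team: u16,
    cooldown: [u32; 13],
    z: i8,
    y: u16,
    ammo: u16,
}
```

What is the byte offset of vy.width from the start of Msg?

8

Config: @0: channels [2B, align 2] → 2; @2: format [1B, align 1] → 3; +1 pad (align 4); @4: width [4B, align 4] → 8; @8: mip_level [4B, align 4] → 12; @12: pitch [4B, align 4] → 16; size 16, align 4
@0: hp [4B, align 4] → 4
@4: vy [16B, align 4] → 20
within Config: width at 4
4 + 4 = 8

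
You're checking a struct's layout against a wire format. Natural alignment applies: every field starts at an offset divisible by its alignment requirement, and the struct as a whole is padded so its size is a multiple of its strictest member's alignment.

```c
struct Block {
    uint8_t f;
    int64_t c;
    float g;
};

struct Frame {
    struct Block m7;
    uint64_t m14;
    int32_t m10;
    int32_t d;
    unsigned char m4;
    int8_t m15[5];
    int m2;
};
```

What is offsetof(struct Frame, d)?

Block: f at 0 (size 1, align 1) → ends 1; pad 7 to align 8 for c; c at 8 (size 8, align 8) → ends 16; g at 16 (size 4, align 4) → ends 20; tail pad 4 to reach multiple of 8; total 24 bytes, alignment 8
m7 at 0 (size 24, align 8) → ends 24
m14 at 24 (size 8, align 8) → ends 32
m10 at 32 (size 4, align 4) → ends 36
d at 36 (size 4, align 4) → ends 40

36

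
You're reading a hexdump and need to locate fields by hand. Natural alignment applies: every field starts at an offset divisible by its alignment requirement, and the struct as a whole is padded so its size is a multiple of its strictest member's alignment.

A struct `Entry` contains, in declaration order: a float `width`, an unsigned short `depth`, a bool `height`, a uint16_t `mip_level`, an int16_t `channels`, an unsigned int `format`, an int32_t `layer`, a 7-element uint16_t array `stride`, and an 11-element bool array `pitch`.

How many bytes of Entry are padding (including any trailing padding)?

0..4  width  (4B, 4-aligned)
4..6  depth  (2B, 2-aligned)
6..7  height  (1B, 1-aligned)
7..8  -- padding (1B)
8..10  mip_level  (2B, 2-aligned)
10..12  channels  (2B, 2-aligned)
12..16  format  (4B, 4-aligned)
16..20  layer  (4B, 4-aligned)
20..34  stride  (14B, 2-aligned)
34..45  pitch  (11B, 1-aligned)
45..48  -- tail padding (3B)
sizeof = 48, alignof = 4
data bytes 44, size 48 → padding 4

4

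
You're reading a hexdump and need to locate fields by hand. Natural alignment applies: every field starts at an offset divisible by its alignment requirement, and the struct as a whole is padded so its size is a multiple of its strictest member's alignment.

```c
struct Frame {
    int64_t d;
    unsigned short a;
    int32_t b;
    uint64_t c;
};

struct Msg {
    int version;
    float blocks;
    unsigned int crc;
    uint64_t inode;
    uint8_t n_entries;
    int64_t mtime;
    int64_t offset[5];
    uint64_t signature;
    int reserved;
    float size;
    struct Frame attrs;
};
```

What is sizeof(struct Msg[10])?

1200

Frame: @0: d [8B, align 8] → 8; @8: a [2B, align 2] → 10; +2 pad (align 4); @12: b [4B, align 4] → 16; @16: c [8B, align 8] → 24; size 24, align 8
@0: version [4B, align 4] → 4
@4: blocks [4B, align 4] → 8
@8: crc [4B, align 4] → 12
+4 pad (align 8)
@16: inode [8B, align 8] → 24
@24: n_entries [1B, align 1] → 25
+7 pad (align 8)
@32: mtime [8B, align 8] → 40
@40: offset [40B, align 8] → 80
@80: signature [8B, align 8] → 88
@88: reserved [4B, align 4] → 92
@92: size [4B, align 4] → 96
@96: attrs [24B, align 8] → 120
size 120, align 8
array of 10: 10 × 120 = 1200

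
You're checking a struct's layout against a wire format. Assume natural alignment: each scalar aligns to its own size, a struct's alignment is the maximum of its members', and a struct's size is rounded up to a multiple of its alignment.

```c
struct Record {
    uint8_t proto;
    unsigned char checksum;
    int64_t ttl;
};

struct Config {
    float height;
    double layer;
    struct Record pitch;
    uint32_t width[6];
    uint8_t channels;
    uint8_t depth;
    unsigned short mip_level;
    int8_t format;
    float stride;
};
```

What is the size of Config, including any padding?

72

Record: @0: proto [1B, align 1] → 1; @1: checksum [1B, align 1] → 2; +6 pad (align 8); @8: ttl [8B, align 8] → 16; size 16, align 8
@0: height [4B, align 4] → 4
+4 pad (align 8)
@8: layer [8B, align 8] → 16
@16: pitch [16B, align 8] → 32
@32: width [24B, align 4] → 56
@56: channels [1B, align 1] → 57
@57: depth [1B, align 1] → 58
@58: mip_level [2B, align 2] → 60
@60: format [1B, align 1] → 61
+3 pad (align 4)
@64: stride [4B, align 4] → 68
+4 tail pad (align 8)
size 72, align 8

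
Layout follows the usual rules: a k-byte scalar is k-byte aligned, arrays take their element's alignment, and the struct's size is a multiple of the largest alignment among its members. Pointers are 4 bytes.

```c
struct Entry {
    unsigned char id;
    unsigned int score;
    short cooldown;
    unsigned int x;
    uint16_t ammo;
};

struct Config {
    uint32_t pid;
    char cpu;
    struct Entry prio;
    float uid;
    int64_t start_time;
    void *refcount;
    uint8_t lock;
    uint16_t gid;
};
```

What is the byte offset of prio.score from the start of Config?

Entry: 0..1  id  (1B, 1-aligned); 1..4  -- padding (3B); 4..8  score  (4B, 4-aligned); 8..10  cooldown  (2B, 2-aligned); 10..12  -- padding (2B); 12..16  x  (4B, 4-aligned); 16..18  ammo  (2B, 2-aligned); 18..20  -- tail padding (2B); sizeof = 20, alignof = 4
0..4  pid  (4B, 4-aligned)
4..5  cpu  (1B, 1-aligned)
5..8  -- padding (3B)
8..28  prio  (20B, 4-aligned)
within Entry: score at 4
8 + 4 = 12

12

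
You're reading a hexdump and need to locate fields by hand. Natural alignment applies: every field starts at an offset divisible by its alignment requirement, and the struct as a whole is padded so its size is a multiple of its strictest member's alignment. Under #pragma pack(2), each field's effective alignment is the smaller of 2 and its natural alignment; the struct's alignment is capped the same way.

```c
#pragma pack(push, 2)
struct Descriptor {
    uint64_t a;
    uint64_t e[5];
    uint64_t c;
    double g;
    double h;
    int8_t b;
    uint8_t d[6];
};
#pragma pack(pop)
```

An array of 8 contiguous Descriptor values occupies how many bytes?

640

a at 0 (size 8, align 2) → ends 8
e at 8 (size 40, align 2) → ends 48
c at 48 (size 8, align 2) → ends 56
g at 56 (size 8, align 2) → ends 64
h at 64 (size 8, align 2) → ends 72
b at 72 (size 1, align 1) → ends 73
d at 73 (size 6, align 1) → ends 79
tail pad 1 to reach multiple of 2
total 80 bytes, alignment 2
array of 8: 8 × 80 = 640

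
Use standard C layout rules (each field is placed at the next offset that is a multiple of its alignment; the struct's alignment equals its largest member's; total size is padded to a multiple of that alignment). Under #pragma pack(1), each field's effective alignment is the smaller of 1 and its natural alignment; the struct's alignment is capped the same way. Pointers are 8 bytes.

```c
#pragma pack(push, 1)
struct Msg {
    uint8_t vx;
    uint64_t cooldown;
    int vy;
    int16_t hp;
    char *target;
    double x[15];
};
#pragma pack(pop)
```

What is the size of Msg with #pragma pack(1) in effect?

vx at 0 (size 1, align 1) → ends 1
cooldown at 1 (size 8, align 1) → ends 9
vy at 9 (size 4, align 1) → ends 13
hp at 13 (size 2, align 1) → ends 15
target at 15 (size 8, align 1) → ends 23
x at 23 (size 120, align 1) → ends 143
total 143 bytes, alignment 1

143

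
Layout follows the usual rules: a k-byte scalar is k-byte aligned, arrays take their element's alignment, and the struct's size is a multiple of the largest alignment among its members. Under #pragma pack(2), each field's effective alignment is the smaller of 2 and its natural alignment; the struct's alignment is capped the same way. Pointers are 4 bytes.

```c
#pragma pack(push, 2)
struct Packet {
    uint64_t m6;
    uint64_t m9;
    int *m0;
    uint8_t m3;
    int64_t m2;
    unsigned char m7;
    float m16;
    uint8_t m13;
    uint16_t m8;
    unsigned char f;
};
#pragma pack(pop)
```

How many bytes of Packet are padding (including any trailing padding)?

@0: m6 [8B, align 2] → 8
@8: m9 [8B, align 2] → 16
@16: m0 [4B, align 2] → 20
@20: m3 [1B, align 1] → 21
+1 pad (align 2)
@22: m2 [8B, align 2] → 30
@30: m7 [1B, align 1] → 31
+1 pad (align 2)
@32: m16 [4B, align 2] → 36
@36: m13 [1B, align 1] → 37
+1 pad (align 2)
@38: m8 [2B, align 2] → 40
@40: f [1B, align 1] → 41
+1 tail pad (align 2)
size 42, align 2
data bytes 38, size 42 → padding 4

4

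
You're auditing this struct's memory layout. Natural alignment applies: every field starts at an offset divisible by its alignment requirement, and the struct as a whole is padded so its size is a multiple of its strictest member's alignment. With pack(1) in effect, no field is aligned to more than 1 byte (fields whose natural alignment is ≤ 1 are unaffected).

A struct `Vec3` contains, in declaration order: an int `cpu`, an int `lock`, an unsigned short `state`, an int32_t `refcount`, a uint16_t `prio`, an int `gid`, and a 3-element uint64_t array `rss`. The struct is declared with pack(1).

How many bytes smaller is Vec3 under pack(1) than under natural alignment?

natural layout:
  cpu at 0 (size 4, align 4) → ends 4
  lock at 4 (size 4, align 4) → ends 8
  state at 8 (size 2, align 2) → ends 10
  pad 2 to align 4 for refcount
  refcount at 12 (size 4, align 4) → ends 16
  prio at 16 (size 2, align 2) → ends 18
  pad 2 to align 4 for gid
  gid at 20 (size 4, align 4) → ends 24
  rss at 24 (size 24, align 8) → ends 48
  total 48 bytes, alignment 8
packed(1) layout:
  cpu at 0 (size 4, align 1) → ends 4
  lock at 4 (size 4, align 1) → ends 8
  state at 8 (size 2, align 1) → ends 10
  refcount at 10 (size 4, align 1) → ends 14
  prio at 14 (size 2, align 1) → ends 16
  gid at 16 (size 4, align 1) → ends 20
  rss at 20 (size 24, align 1) → ends 44
  total 44 bytes, alignment 1
48 − 44 = 4

4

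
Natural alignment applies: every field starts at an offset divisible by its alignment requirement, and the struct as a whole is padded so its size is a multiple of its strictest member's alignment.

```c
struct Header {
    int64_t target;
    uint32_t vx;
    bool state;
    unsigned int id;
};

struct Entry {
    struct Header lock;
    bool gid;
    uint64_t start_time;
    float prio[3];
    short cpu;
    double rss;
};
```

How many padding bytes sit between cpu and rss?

2

Header: @0: target [8B, align 8] → 8; @8: vx [4B, align 4] → 12; @12: state [1B, align 1] → 13; +3 pad (align 4); @16: id [4B, align 4] → 20; +4 tail pad (align 8); size 24, align 8
@0: lock [24B, align 8] → 24
@24: gid [1B, align 1] → 25
+7 pad (align 8)
@32: start_time [8B, align 8] → 40
@40: prio [12B, align 4] → 52
@52: cpu [2B, align 2] → 54
+2 pad (align 8)
@56: rss [8B, align 8] → 64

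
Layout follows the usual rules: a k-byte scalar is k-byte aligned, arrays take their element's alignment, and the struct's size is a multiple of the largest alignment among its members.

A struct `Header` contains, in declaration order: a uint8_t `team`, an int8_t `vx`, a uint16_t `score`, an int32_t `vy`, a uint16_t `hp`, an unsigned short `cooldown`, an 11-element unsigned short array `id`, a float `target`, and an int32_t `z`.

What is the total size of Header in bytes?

team at 0 (size 1, align 1) → ends 1
vx at 1 (size 1, align 1) → ends 2
score at 2 (size 2, align 2) → ends 4
vy at 4 (size 4, align 4) → ends 8
hp at 8 (size 2, align 2) → ends 10
cooldown at 10 (size 2, align 2) → ends 12
id at 12 (size 22, align 2) → ends 34
pad 2 to align 4 for target
target at 36 (size 4, align 4) → ends 40
z at 40 (size 4, align 4) → ends 44
total 44 bytes, alignment 4

44 bytes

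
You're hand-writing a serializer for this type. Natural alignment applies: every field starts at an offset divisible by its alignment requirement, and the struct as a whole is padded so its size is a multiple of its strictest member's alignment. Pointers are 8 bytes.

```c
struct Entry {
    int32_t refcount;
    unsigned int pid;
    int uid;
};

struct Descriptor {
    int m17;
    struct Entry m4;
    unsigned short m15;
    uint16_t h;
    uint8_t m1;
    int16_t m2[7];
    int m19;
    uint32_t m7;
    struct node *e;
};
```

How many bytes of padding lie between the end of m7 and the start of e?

Entry: 0..4  refcount  (4B, 4-aligned); 4..8  pid  (4B, 4-aligned); 8..12  uid  (4B, 4-aligned); sizeof = 12, alignof = 4
0..4  m17  (4B, 4-aligned)
4..16  m4  (12B, 4-aligned)
16..18  m15  (2B, 2-aligned)
18..20  h  (2B, 2-aligned)
20..21  m1  (1B, 1-aligned)
21..22  -- padding (1B)
22..36  m2  (14B, 2-aligned)
36..40  m19  (4B, 4-aligned)
40..44  m7  (4B, 4-aligned)
44..48  -- padding (4B)
48..56  e  (8B, 8-aligned)

4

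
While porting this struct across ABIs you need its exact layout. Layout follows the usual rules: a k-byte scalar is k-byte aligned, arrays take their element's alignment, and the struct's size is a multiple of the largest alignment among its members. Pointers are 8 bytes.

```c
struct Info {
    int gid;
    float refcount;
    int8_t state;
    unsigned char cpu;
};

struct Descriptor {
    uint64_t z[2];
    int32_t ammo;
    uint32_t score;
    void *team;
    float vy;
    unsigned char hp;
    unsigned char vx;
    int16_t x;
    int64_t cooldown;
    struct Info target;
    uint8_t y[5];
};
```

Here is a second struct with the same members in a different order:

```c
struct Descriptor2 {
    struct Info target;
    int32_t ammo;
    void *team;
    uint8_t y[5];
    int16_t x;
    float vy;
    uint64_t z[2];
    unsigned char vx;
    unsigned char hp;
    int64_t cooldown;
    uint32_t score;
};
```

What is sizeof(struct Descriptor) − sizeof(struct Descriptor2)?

Info: @0: gid [4B, align 4] → 4; @4: refcount [4B, align 4] → 8; @8: state [1B, align 1] → 9; @9: cpu [1B, align 1] → 10; +2 tail pad (align 4); size 12, align 4
@0: z [16B, align 8] → 16
@16: ammo [4B, align 4] → 20
@20: score [4B, align 4] → 24
@24: team [8B, align 8] → 32
@32: vy [4B, align 4] → 36
@36: hp [1B, align 1] → 37
@37: vx [1B, align 1] → 38
@38: x [2B, align 2] → 40
@40: cooldown [8B, align 8] → 48
@48: target [12B, align 4] → 60
@60: y [5B, align 1] → 65
+7 tail pad (align 8)
size 72, align 8
— Descriptor2 —
@0: target [12B, align 4] → 12
@12: ammo [4B, align 4] → 16
@16: team [8B, align 8] → 24
@24: y [5B, align 1] → 29
+1 pad (align 2)
@30: x [2B, align 2] → 32
@32: vy [4B, align 4] → 36
+4 pad (align 8)
@40: z [16B, align 8] → 56
@56: vx [1B, align 1] → 57
@57: hp [1B, align 1] → 58
+6 pad (align 8)
@64: cooldown [8B, align 8] → 72
@72: score [4B, align 4] → 76
+4 tail pad (align 8)
size 80, align 8
72 − 80 = -8

-8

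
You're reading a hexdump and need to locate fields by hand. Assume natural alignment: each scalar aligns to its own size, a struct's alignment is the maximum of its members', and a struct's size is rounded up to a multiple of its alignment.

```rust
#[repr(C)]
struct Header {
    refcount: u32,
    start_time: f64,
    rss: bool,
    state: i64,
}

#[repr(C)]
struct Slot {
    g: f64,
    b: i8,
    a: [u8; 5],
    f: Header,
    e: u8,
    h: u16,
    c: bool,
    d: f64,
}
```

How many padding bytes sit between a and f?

Header: refcount at 0 (size 4, align 4) → ends 4; pad 4 to align 8 for start_time; start_time at 8 (size 8, align 8) → ends 16; rss at 16 (size 1, align 1) → ends 17; pad 7 to align 8 for state; state at 24 (size 8, align 8) → ends 32; total 32 bytes, alignment 8
g at 0 (size 8, align 8) → ends 8
b at 8 (size 1, align 1) → ends 9
a at 9 (size 5, align 1) → ends 14
pad 2 to align 8 for f
f at 16 (size 32, align 8) → ends 48

2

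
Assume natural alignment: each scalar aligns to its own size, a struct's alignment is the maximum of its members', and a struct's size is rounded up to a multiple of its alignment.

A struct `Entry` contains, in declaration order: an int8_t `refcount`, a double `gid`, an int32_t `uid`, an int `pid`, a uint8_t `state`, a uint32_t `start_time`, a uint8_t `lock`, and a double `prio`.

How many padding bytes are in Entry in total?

17

refcount at 0 (size 1, align 1) → ends 1
pad 7 to align 8 for gid
gid at 8 (size 8, align 8) → ends 16
uid at 16 (size 4, align 4) → ends 20
pid at 20 (size 4, align 4) → ends 24
state at 24 (size 1, align 1) → ends 25
pad 3 to align 4 for start_time
start_time at 28 (size 4, align 4) → ends 32
lock at 32 (size 1, align 1) → ends 33
pad 7 to align 8 for prio
prio at 40 (size 8, align 8) → ends 48
total 48 bytes, alignment 8
data bytes 31, size 48 → padding 17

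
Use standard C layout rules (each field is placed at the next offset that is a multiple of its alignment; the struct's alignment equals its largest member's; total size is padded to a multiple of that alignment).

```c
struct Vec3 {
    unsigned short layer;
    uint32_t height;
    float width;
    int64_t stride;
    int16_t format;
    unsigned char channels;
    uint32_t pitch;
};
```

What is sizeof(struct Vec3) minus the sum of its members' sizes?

7

0..2  layer  (2B, 2-aligned)
2..4  -- padding (2B)
4..8  height  (4B, 4-aligned)
8..12  width  (4B, 4-aligned)
12..16  -- padding (4B)
16..24  stride  (8B, 8-aligned)
24..26  format  (2B, 2-aligned)
26..27  channels  (1B, 1-aligned)
27..28  -- padding (1B)
28..32  pitch  (4B, 4-aligned)
sizeof = 32, alignof = 8
data bytes 25, size 32 → padding 7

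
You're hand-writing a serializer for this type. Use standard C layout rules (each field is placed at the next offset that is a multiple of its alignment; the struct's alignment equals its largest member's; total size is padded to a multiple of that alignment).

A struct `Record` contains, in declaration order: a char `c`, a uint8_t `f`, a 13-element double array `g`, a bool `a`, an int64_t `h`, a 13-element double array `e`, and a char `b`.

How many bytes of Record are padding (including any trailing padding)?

20

@0: c [1B, align 1] → 1
@1: f [1B, align 1] → 2
+6 pad (align 8)
@8: g [104B, align 8] → 112
@112: a [1B, align 1] → 113
+7 pad (align 8)
@120: h [8B, align 8] → 128
@128: e [104B, align 8] → 232
@232: b [1B, align 1] → 233
+7 tail pad (align 8)
size 240, align 8
data bytes 220, size 240 → padding 20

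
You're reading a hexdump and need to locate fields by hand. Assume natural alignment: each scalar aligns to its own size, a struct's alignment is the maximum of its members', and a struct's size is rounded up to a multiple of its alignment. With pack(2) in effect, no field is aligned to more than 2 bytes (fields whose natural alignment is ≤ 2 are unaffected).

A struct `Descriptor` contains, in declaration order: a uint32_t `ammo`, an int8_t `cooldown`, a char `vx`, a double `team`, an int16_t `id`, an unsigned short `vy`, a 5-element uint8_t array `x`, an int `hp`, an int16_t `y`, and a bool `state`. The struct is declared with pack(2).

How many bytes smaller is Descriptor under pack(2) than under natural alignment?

natural layout:
  ammo at 0 (size 4, align 4) → ends 4
  cooldown at 4 (size 1, align 1) → ends 5
  vx at 5 (size 1, align 1) → ends 6
  pad 2 to align 8 for team
  team at 8 (size 8, align 8) → ends 16
  id at 16 (size 2, align 2) → ends 18
  vy at 18 (size 2, align 2) → ends 20
  x at 20 (size 5, align 1) → ends 25
  pad 3 to align 4 for hp
  hp at 28 (size 4, align 4) → ends 32
  y at 32 (size 2, align 2) → ends 34
  state at 34 (size 1, align 1) → ends 35
  tail pad 5 to reach multiple of 8
  total 40 bytes, alignment 8
packed(2) layout:
  ammo at 0 (size 4, align 2) → ends 4
  cooldown at 4 (size 1, align 1) → ends 5
  vx at 5 (size 1, align 1) → ends 6
  team at 6 (size 8, align 2) → ends 14
  id at 14 (size 2, align 2) → ends 16
  vy at 16 (size 2, align 2) → ends 18
  x at 18 (size 5, align 1) → ends 23
  pad 1 to align 2 for hp
  hp at 24 (size 4, align 2) → ends 28
  y at 28 (size 2, align 2) → ends 30
  state at 30 (size 1, align 1) → ends 31
  tail pad 1 to reach multiple of 2
  total 32 bytes, alignment 2
40 − 32 = 8

8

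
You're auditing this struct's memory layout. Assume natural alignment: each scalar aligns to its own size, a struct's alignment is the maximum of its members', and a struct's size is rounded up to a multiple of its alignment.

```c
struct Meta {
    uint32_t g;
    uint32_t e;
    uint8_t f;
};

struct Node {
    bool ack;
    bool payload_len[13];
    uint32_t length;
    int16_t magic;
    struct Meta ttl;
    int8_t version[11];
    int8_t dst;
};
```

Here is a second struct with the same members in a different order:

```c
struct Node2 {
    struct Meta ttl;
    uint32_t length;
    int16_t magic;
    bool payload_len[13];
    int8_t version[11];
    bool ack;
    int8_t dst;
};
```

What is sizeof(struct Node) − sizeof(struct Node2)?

Meta: @0: g [4B, align 4] → 4; @4: e [4B, align 4] → 8; @8: f [1B, align 1] → 9; +3 tail pad (align 4); size 12, align 4
@0: ack [1B, align 1] → 1
@1: payload_len [13B, align 1] → 14
+2 pad (align 4)
@16: length [4B, align 4] → 20
@20: magic [2B, align 2] → 22
+2 pad (align 4)
@24: ttl [12B, align 4] → 36
@36: version [11B, align 1] → 47
@47: dst [1B, align 1] → 48
size 48, align 4
— Node2 —
@0: ttl [12B, align 4] → 12
@12: length [4B, align 4] → 16
@16: magic [2B, align 2] → 18
@18: payload_len [13B, align 1] → 31
@31: version [11B, align 1] → 42
@42: ack [1B, align 1] → 43
@43: dst [1B, align 1] → 44
size 44, align 4
48 − 44 = 4

4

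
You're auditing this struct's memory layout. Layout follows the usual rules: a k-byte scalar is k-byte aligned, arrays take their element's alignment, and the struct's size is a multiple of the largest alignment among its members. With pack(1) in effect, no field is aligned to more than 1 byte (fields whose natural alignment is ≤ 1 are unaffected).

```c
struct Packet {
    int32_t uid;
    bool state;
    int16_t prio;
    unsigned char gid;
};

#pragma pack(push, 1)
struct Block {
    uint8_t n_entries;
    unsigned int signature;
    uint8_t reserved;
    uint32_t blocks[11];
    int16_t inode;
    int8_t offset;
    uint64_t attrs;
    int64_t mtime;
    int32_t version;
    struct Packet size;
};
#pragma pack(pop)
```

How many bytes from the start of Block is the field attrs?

53

Packet: uid at 0 (size 4, align 4) → ends 4; state at 4 (size 1, align 1) → ends 5; pad 1 to align 2 for prio; prio at 6 (size 2, align 2) → ends 8; gid at 8 (size 1, align 1) → ends 9; tail pad 3 to reach multiple of 4; total 12 bytes, alignment 4
n_entries at 0 (size 1, align 1) → ends 1
signature at 1 (size 4, align 1) → ends 5
reserved at 5 (size 1, align 1) → ends 6
blocks at 6 (size 44, align 1) → ends 50
inode at 50 (size 2, align 1) → ends 52
offset at 52 (size 1, align 1) → ends 53
attrs at 53 (size 8, align 1) → ends 61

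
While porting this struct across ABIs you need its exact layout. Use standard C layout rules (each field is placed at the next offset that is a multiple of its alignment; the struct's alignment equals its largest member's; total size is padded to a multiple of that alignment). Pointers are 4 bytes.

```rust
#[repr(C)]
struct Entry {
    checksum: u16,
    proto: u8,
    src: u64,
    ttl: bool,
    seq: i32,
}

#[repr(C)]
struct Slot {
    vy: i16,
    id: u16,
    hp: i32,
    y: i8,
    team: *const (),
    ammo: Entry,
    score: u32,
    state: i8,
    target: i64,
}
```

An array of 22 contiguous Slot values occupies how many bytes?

Entry: checksum at 0 (size 2, align 2) → ends 2; proto at 2 (size 1, align 1) → ends 3; pad 5 to align 8 for src; src at 8 (size 8, align 8) → ends 16; ttl at 16 (size 1, align 1) → ends 17; pad 3 to align 4 for seq; seq at 20 (size 4, align 4) → ends 24; total 24 bytes, alignment 8
vy at 0 (size 2, align 2) → ends 2
id at 2 (size 2, align 2) → ends 4
hp at 4 (size 4, align 4) → ends 8
y at 8 (size 1, align 1) → ends 9
pad 3 to align 4 for team
team at 12 (size 4, align 4) → ends 16
ammo at 16 (size 24, align 8) → ends 40
score at 40 (size 4, align 4) → ends 44
state at 44 (size 1, align 1) → ends 45
pad 3 to align 8 for target
target at 48 (size 8, align 8) → ends 56
total 56 bytes, alignment 8
array of 22: 22 × 56 = 1232

1232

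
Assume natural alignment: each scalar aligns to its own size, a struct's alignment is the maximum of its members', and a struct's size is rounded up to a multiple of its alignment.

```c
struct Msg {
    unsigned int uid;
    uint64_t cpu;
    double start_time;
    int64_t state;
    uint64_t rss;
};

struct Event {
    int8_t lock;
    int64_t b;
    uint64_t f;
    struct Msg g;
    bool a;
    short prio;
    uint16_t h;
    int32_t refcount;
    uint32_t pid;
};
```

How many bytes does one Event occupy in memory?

80 bytes

Msg: @0: uid [4B, align 4] → 4; +4 pad (align 8); @8: cpu [8B, align 8] → 16; @16: start_time [8B, align 8] → 24; @24: state [8B, align 8] → 32; @32: rss [8B, align 8] → 40; size 40, align 8
@0: lock [1B, align 1] → 1
+7 pad (align 8)
@8: b [8B, align 8] → 16
@16: f [8B, align 8] → 24
@24: g [40B, align 8] → 64
@64: a [1B, align 1] → 65
+1 pad (align 2)
@66: prio [2B, align 2] → 68
@68: h [2B, align 2] → 70
+2 pad (align 4)
@72: refcount [4B, align 4] → 76
@76: pid [4B, align 4] → 80
size 80, align 8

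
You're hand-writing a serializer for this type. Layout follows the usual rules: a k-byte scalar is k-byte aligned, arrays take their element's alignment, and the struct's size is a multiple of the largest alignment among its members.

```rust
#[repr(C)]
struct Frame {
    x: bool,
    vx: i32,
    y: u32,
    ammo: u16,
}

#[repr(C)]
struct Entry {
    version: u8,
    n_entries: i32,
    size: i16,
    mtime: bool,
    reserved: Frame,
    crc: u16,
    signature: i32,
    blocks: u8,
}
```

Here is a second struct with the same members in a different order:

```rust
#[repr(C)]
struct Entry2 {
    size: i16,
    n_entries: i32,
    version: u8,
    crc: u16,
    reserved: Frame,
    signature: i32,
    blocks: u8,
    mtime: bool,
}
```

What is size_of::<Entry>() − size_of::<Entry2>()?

4

Frame: x at 0 (size 1, align 1) → ends 1; pad 3 to align 4 for vx; vx at 4 (size 4, align 4) → ends 8; y at 8 (size 4, align 4) → ends 12; ammo at 12 (size 2, align 2) → ends 14; tail pad 2 to reach multiple of 4; total 16 bytes, alignment 4
version at 0 (size 1, align 1) → ends 1
pad 3 to align 4 for n_entries
n_entries at 4 (size 4, align 4) → ends 8
size at 8 (size 2, align 2) → ends 10
mtime at 10 (size 1, align 1) → ends 11
pad 1 to align 4 for reserved
reserved at 12 (size 16, align 4) → ends 28
crc at 28 (size 2, align 2) → ends 30
pad 2 to align 4 for signature
signature at 32 (size 4, align 4) → ends 36
blocks at 36 (size 1, align 1) → ends 37
tail pad 3 to reach multiple of 4
total 40 bytes, alignment 4
— Entry2 —
size at 0 (size 2, align 2) → ends 2
pad 2 to align 4 for n_entries
n_entries at 4 (size 4, align 4) → ends 8
version at 8 (size 1, align 1) → ends 9
pad 1 to align 2 for crc
crc at 10 (size 2, align 2) → ends 12
reserved at 12 (size 16, align 4) → ends 28
signature at 28 (size 4, align 4) → ends 32
blocks at 32 (size 1, align 1) → ends 33
mtime at 33 (size 1, align 1) → ends 34
tail pad 2 to reach multiple of 4
total 36 bytes, alignment 4
40 − 36 = 4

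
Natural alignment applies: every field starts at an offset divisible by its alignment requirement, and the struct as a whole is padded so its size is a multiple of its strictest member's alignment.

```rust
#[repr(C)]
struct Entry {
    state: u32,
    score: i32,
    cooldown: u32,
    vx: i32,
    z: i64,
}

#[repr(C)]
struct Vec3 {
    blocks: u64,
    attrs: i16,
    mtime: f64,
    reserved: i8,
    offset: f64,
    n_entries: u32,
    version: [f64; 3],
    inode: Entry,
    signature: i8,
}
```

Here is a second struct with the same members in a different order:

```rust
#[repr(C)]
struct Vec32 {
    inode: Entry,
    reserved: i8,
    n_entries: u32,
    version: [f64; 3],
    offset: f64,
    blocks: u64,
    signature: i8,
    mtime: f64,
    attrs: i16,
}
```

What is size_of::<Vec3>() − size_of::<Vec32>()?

8

Entry: @0: state [4B, align 4] → 4; @4: score [4B, align 4] → 8; @8: cooldown [4B, align 4] → 12; @12: vx [4B, align 4] → 16; @16: z [8B, align 8] → 24; size 24, align 8
@0: blocks [8B, align 8] → 8
@8: attrs [2B, align 2] → 10
+6 pad (align 8)
@16: mtime [8B, align 8] → 24
@24: reserved [1B, align 1] → 25
+7 pad (align 8)
@32: offset [8B, align 8] → 40
@40: n_entries [4B, align 4] → 44
+4 pad (align 8)
@48: version [24B, align 8] → 72
@72: inode [24B, align 8] → 96
@96: signature [1B, align 1] → 97
+7 tail pad (align 8)
size 104, align 8
— Vec32 —
@0: inode [24B, align 8] → 24
@24: reserved [1B, align 1] → 25
+3 pad (align 4)
@28: n_entries [4B, align 4] → 32
@32: version [24B, align 8] → 56
@56: offset [8B, align 8] → 64
@64: blocks [8B, align 8] → 72
@72: signature [1B, align 1] → 73
+7 pad (align 8)
@80: mtime [8B, align 8] → 88
@88: attrs [2B, align 2] → 90
+6 tail pad (align 8)
size 96, align 8
104 − 96 = 8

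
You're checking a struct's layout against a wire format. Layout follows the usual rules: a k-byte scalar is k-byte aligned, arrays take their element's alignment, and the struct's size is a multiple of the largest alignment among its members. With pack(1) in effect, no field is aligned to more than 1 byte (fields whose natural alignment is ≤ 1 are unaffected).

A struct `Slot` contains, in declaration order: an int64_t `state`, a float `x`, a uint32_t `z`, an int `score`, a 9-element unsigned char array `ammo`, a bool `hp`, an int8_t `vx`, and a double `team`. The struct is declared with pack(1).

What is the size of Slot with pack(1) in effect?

@0: state [8B, align 1] → 8
@8: x [4B, align 1] → 12
@12: z [4B, align 1] → 16
@16: score [4B, align 1] → 20
@20: ammo [9B, align 1] → 29
@29: hp [1B, align 1] → 30
@30: vx [1B, align 1] → 31
@31: team [8B, align 1] → 39
size 39, align 1

39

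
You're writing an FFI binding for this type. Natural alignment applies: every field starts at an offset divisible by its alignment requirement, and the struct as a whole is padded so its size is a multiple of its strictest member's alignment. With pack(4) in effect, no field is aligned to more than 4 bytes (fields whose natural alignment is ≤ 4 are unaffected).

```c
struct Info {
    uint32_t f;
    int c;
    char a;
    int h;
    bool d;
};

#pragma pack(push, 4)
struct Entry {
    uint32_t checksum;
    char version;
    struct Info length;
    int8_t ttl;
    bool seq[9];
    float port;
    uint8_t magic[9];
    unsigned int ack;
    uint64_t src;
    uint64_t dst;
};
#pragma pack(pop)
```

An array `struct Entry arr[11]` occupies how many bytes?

Info: f at 0 (size 4, align 4) → ends 4; c at 4 (size 4, align 4) → ends 8; a at 8 (size 1, align 1) → ends 9; pad 3 to align 4 for h; h at 12 (size 4, align 4) → ends 16; d at 16 (size 1, align 1) → ends 17; tail pad 3 to reach multiple of 4; total 20 bytes, alignment 4
checksum at 0 (size 4, align 4) → ends 4
version at 4 (size 1, align 1) → ends 5
pad 3 to align 4 for length
length at 8 (size 20, align 4) → ends 28
ttl at 28 (size 1, align 1) → ends 29
seq at 29 (size 9, align 1) → ends 38
pad 2 to align 4 for port
port at 40 (size 4, align 4) → ends 44
magic at 44 (size 9, align 1) → ends 53
pad 3 to align 4 for ack
ack at 56 (size 4, align 4) → ends 60
src at 60 (size 8, align 4) → ends 68
dst at 68 (size 8, align 4) → ends 76
total 76 bytes, alignment 4
array of 11: 11 × 76 = 836

836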